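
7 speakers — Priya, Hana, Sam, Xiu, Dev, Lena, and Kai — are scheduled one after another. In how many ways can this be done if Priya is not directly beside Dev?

3600

There are 7! = 5040 arrangements in all. If Priya and Dev are adjacent, merging them into one block gives 2·(6)! = 1440 arrangements.
Complementary counting: 5040 − 1440 = 3600.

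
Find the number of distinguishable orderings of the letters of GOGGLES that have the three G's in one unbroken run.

120

Treat the 3 copies of G as a single block. The multiset to arrange is then {GGG, E, L, O, S}, 5 items in all.
All 5 items are distinct, so there are (5)! = 120 arrangements.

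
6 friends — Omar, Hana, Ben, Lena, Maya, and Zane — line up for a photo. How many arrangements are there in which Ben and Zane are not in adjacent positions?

There are 6! = 720 arrangements in all. If Ben and Zane are adjacent, merging them into one block gives 2·(5)! = 240 arrangements.
So 720 − 240 = 480 arrangements keep them apart.

480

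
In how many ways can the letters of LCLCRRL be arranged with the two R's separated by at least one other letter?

Total arrangements of LCLCRRL: 7!/(3!·2!·2!) = 210.
If the two R's are adjacent, glue them into one block, leaving 6 items to arrange: (6)!/(3!·2!) = 60 ways.
Subtracting, 210 − 60 = 150 arrangements keep the R's apart.

150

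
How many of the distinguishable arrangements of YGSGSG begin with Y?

10

Fix Y in the first position and arrange the remaining 5 letters.
Those 5 letters have G appearing 3 times and S appearing twice, giving (5)!/(3!·2!) = 10.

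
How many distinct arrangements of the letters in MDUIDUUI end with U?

630

Fix U in the last position and arrange the remaining 7 letters.
Those 7 letters have D appearing twice, I appearing twice, and U appearing twice, giving (7)!/(2!·2!·2!) = 630.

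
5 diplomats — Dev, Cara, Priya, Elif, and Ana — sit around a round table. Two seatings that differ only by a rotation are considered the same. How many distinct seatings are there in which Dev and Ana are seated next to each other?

12

Treat {Dev, Ana} as one unit (2 internal orders) and seat the resulting 4 units around the table: (3)! circular arrangements.
So 2 × (3)! = 2 × 6 = 12.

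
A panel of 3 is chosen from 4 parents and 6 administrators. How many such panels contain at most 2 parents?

116

Split by how many parents are chosen (0 through 2).
Sum: C(4,0)·C(6,3) + C(4,1)·C(6,2) + C(4,2)·C(6,1) = 20 + 60 + 36 = 116.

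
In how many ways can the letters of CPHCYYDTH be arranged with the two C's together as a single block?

Treat the 2 copies of C as a single block. The multiset to arrange is then {CC, D, H, H, P, T, Y, Y}, 8 items in all.
That gives (8)!/(2!·2!) = 10080 arrangements.

10080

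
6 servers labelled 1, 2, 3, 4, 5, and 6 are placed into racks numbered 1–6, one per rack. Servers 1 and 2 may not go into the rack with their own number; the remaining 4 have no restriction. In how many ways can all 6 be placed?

504

Let Aᵢ (for i ∈ {1, 2}) be the placements that put server i in its forbidden rack. Any j of these fix j positions, leaving (6−j)! ways to fill the rest, and there are C(2,j) ways to pick which j.
By inclusion–exclusion, the number of valid placements is Σ_{j=0}^{2} (−1)^j C(2,j)·(6−j)!.
Computing: 720 − 240 + 24 = 504.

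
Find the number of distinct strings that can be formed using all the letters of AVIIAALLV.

7560

AVIIAALLV has 9 letters with A appearing 3 times, I appearing twice, L appearing twice, and V appearing twice.
Dividing 9! = 362880 by 3!·2!·2!·2! = 48 for the repeated letters gives 7560.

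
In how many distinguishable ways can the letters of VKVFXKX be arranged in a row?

VKVFXKX has 7 letters with K appearing twice, V appearing twice, and X appearing twice.
So there are 7! / (2!·2!·2!) = 630 distinguishable arrangements.

630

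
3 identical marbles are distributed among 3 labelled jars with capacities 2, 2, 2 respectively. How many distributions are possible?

7

By stars and bars, unrestricted non-negative solutions to x_1+…+x_3 = 3 number C(3+2,2) = 10.
Subtract solutions that violate a single cap (substitute x_i' = x_i − (cap_i+1)): x_1 ≥ 3 gives C(2,2) = 1; x_2 ≥ 3 gives C(2,2) = 1; x_3 ≥ 3 gives C(2,2) = 1. Together 3.
No two caps can be exceeded simultaneously, so the pair terms are all 0.
By inclusion–exclusion the count is 10 − 3 + 0 = 7.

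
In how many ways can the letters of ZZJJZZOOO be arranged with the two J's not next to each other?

980

Total arrangements of ZZJJZZOOO: 9!/(4!·3!·2!) = 1260.
If the two J's are adjacent, glue them into one block, leaving 8 items to arrange: (8)!/(4!·3!) = 280 ways.
Subtracting, 1260 − 280 = 980 arrangements keep the J's apart.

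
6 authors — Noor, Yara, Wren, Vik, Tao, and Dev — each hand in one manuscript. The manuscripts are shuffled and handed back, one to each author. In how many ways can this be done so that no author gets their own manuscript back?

265

Count assignments avoiding every fixed point. For any j of the 6 authors fixed to their own manuscript, the other 6−j can be arranged in (6−j)! ways.
By inclusion–exclusion this is Σ_{j=0}^{6} (−1)^j C(6,j)·(6−j)!.
Computing: 720 − 720 + 360 − 120 + 30 − 6 + 1 = 265.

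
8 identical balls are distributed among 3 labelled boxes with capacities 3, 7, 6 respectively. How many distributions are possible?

Ignoring the caps, the number of non-negative solutions to x_1+…+x_3 = 8 is C(10,2) = 45.
Subtract solutions that violate a single cap (substitute x_i' = x_i − (cap_i+1)): x_1 ≥ 4 gives C(6,2) = 15; x_2 ≥ 8 gives C(2,2) = 1; x_3 ≥ 7 gives C(3,2) = 3. Together 19.
No two caps can be exceeded simultaneously, so the pair terms are all 0.
By inclusion–exclusion the count is 45 − 19 + 0 = 26.

26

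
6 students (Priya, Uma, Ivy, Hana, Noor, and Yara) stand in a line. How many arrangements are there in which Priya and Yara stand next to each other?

240

Treat {Priya, Yara} as a single unit. There are 5 units to order, and the pair itself can be ordered 2 ways.
So the count is 2·(5)! = 240.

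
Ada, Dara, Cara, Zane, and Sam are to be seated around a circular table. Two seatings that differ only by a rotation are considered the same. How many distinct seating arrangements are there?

Seat Ada anywhere (absorbing the rotational symmetry), then permute the other 4: (4)! = 24.

24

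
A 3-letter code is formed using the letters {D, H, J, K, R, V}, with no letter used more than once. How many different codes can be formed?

120

Choose and order 3 of the 6 symbols: the first letter has 6 options, the next 5, then 4.
That product is 6 × 5 × 4 = 120.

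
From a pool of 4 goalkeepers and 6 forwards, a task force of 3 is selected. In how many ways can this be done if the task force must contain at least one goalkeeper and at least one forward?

With no constraint there are C(10,3) = 120 possible selections.
Subtract selections that omit an entire group: no goalkeepers → C(6,3) = 20; no forwards → C(4,3) = 4.
Both groups omitted at once is impossible, so 120 − 24 = 96.

96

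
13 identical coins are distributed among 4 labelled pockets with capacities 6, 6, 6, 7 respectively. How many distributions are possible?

Without the upper bounds there are C(16,3) = 560 ways to split 13 among 4 pockets.
Subtract solutions that violate a single cap (substitute x_i' = x_i − (cap_i+1)): x_1 ≥ 7 gives C(9,3) = 84; x_2 ≥ 7 gives C(9,3) = 84; x_3 ≥ 7 gives C(9,3) = 84; x_4 ≥ 8 gives C(8,3) = 56. Together 308.
No two caps can be exceeded simultaneously, so the pair terms are all 0.
By inclusion–exclusion the count is 560 − 308 + 0 = 252.

252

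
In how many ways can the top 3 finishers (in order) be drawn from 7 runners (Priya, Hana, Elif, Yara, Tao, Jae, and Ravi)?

This is an ordered selection of 3 from 7: P(7,3).
That gives 7 × 6 × 5 = 210.

210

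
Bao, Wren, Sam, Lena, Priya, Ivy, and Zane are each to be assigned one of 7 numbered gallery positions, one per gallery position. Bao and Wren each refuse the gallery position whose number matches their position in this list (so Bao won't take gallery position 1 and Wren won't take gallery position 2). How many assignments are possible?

3720

Let Aᵢ (for i ∈ {1, 2}) be the placements that put person i in their forbidden gallery position. Any j of these fix j positions, leaving (7−j)! ways to fill the rest, and there are C(2,j) ways to pick which j.
By inclusion–exclusion, the number of valid placements is Σ_{j=0}^{2} (−1)^j C(2,j)·(7−j)!.
Computing: 5040 − 1440 + 120 = 3720.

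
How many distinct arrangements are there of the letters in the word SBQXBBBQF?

SBQXBBBQF has 9 letters with B appearing 4 times and Q appearing twice.
The number of distinct arrangements is 9!/(4!·2!) = 362880/48 = 7560.

7560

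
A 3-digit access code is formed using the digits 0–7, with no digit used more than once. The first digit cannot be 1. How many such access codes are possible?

294

The first digit has 8−1 = 7 choices (anything except 1).
The remaining 2 digits are filled from the other 7 symbols without repetition: 7 × 6 = 42.
Total: 7 × 42 = 294.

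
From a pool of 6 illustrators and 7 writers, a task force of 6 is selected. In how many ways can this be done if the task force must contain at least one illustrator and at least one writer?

1708

Unrestricted: C(13,6) = 1716 ways to pick any 6 of the 13.
Selections missing a whole group: no illustrators → C(7,6) = 7; no writers → C(6,6) = 1.
Both groups omitted at once is impossible, so 1716 − 8 = 1708.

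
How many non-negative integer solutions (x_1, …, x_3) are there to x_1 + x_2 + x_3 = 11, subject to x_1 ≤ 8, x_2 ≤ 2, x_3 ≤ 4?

By stars and bars, unrestricted non-negative solutions to x_1+…+x_3 = 11 number C(11+2,2) = 78.
Subtract solutions that violate a single cap (substitute x_i' = x_i − (cap_i+1)): x_1 ≥ 9 gives C(4,2) = 6; x_2 ≥ 3 gives C(10,2) = 45; x_3 ≥ 5 gives C(8,2) = 28. Together 79.
Add back pairs where two caps are both exceeded: 0 + 0 + 10 = 10.
By inclusion–exclusion the count is 78 − 79 + 10 = 9.

9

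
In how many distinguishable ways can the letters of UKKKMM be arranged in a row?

The 6 letters of UKKKMM have repeats: K appearing 3 times and M appearing twice.
The number of distinct arrangements is 6!/(3!·2!) = 720/12 = 60.

60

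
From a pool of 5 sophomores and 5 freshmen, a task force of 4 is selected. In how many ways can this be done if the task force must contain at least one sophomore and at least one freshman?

Total 4-person selections from all 10: C(10,4) = 210.
Selections missing a whole group: no sophomores → C(5,4) = 5; no freshmen → C(5,4) = 5.
Both groups omitted at once is impossible, so 210 − 10 = 200.

200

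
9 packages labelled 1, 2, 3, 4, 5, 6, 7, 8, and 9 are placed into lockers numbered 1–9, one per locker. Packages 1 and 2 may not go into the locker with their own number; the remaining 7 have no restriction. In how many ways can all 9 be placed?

Let Aᵢ (for i ∈ {1, 2}) be the placements that put package i in its forbidden locker. Any j of these fix j positions, leaving (9−j)! ways to fill the rest, and there are C(2,j) ways to pick which j.
By inclusion–exclusion, the number of valid placements is Σ_{j=0}^{2} (−1)^j C(2,j)·(9−j)!.
Computing: 362880 − 80640 + 5040 = 287280.

287280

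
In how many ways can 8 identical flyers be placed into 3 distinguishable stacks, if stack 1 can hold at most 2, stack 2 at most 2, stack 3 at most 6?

6

By stars and bars, unrestricted non-negative solutions to x_1+…+x_3 = 8 number C(8+2,2) = 45.
Subtract solutions that violate a single cap (substitute x_i' = x_i − (cap_i+1)): x_1 ≥ 3 gives C(7,2) = 21; x_2 ≥ 3 gives C(7,2) = 21; x_3 ≥ 7 gives C(3,2) = 3. Together 45.
Add back pairs where two caps are both exceeded: 6 + 0 + 0 = 6.
By inclusion–exclusion the count is 45 − 45 + 6 = 6.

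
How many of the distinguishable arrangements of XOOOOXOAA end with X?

168

Fix X in the last position and arrange the remaining 8 letters.
Those 8 letters have A appearing twice and O appearing 5 times, giving (8)!/(5!·2!) = 168.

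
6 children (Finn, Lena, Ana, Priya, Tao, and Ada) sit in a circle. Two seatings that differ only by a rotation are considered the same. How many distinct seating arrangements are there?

Around a circle, 6 distinct people have 6!/6 = (5)! = 120 rotationally distinct seatings.

120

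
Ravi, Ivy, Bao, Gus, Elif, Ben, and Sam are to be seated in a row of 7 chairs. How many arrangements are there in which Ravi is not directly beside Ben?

3600

Of the 7! = 5040 arrangements, those with Ravi and Ben adjacent number 2 × 6! = 1440 (treat the pair as a block with 2 internal orders).
Complementary counting: 5040 − 1440 = 3600.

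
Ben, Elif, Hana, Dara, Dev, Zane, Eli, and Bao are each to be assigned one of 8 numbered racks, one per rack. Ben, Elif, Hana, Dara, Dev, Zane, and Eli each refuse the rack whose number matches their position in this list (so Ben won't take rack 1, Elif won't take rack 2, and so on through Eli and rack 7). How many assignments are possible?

Let Aᵢ (for 1 ≤ i ≤ 7) be the placements that put person i in their forbidden rack. Any j of these fix j positions, leaving (8−j)! ways to fill the rest, and there are C(7,j) ways to pick which j.
By inclusion–exclusion, the number of valid placements is Σ_{j=0}^{7} (−1)^j C(7,j)·(8−j)!.
Computing: 40320 − 35280 + 15120 − 4200 + 840 − 126 + 14 − 1 = 16687.

16687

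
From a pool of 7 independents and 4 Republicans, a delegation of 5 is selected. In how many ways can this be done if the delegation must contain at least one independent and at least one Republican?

With no constraint there are C(11,5) = 462 possible selections.
Selections missing a whole group: no independents → C(4,5) = 0; no Republicans → C(7,5) = 21.
Both groups omitted at once is impossible, so 462 − 21 = 441.

441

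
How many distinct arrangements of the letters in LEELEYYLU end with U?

560

With the last slot taken by U, it remains to arrange the other 8 letters (LEELEYYL).
Those 8 letters have E appearing 3 times, L appearing 3 times, and Y appearing twice, giving (8)!/(3!·3!·2!) = 560.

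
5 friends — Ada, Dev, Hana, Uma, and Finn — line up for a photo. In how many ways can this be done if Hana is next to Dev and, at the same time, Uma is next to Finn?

Treat {Hana,Dev} as one block (2 orders) and {Uma,Finn} as another (2 orders).
That leaves 3 units to arrange: 2 × 2 × 3! = 4 × 6 = 24.

24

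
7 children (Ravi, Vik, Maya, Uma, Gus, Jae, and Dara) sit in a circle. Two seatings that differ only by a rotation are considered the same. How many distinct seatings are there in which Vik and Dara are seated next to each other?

240

Treat {Vik, Dara} as one unit (2 internal orders) and seat the resulting 6 units around the table: (5)! circular arrangements.
So 2 × (5)! = 2 × 120 = 240.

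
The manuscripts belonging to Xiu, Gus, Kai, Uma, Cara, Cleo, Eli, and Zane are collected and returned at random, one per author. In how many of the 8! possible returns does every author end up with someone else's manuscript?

14833

This is the derangement count D_8: permutations of 8 items with no fixed point.
By inclusion–exclusion this is Σ_{j=0}^{8} (−1)^j C(8,j)·(8−j)!.
Computing: 40320 − 40320 + 20160 − 6720 + 1680 − 336 + 56 − 8 + 1 = 14833.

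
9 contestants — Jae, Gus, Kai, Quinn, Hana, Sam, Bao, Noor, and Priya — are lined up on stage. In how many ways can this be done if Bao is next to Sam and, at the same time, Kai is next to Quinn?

Treat {Bao,Sam} as one block (2 orders) and {Kai,Quinn} as another (2 orders).
That leaves 7 units to arrange: 2 × 2 × 7! = 4 × 5040 = 20160.

20160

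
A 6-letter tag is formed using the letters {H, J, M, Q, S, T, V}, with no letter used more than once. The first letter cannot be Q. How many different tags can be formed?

The first letter has 7−1 = 6 choices (anything except Q).
The remaining 5 letters are filled from the other 6 symbols without repetition: 6 × 5 × 4 × 3 × 2 = 720.
Total: 6 × 720 = 4320.

4320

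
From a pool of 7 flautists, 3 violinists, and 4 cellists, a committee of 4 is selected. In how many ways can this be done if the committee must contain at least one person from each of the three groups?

Unrestricted: C(14,4) = 1001 ways to pick any 4 of the 14.
Selections missing a whole group: no flautists → C(7,4) = 35; no violinists → C(11,4) = 330; no cellists → C(10,4) = 210.
Add back selections omitting two groups (i.e. drawn from a single group): C(7,4) + C(3,4) + C(4,4) = 36.
By inclusion–exclusion: 1001 − 575 + 36 = 462.

462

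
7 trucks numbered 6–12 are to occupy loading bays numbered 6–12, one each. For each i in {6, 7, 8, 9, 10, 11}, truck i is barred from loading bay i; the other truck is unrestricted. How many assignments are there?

2119

Let Aᵢ (for 6 ≤ i ≤ 11) be the placements that put truck i in its forbidden loading bay. Any j of these fix j positions, leaving (7−j)! ways to fill the rest, and there are C(6,j) ways to pick which j.
By inclusion–exclusion, the number of valid placements is Σ_{j=0}^{6} (−1)^j C(6,j)·(7−j)!.
Computing: 5040 − 4320 + 1800 − 480 + 90 − 12 + 1 = 2119.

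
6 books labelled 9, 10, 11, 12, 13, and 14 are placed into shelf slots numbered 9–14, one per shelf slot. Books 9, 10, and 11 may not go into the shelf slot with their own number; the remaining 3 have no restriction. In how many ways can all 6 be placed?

426

Let Aᵢ (for i ∈ {9, 10, 11}) be the placements that put book i in its forbidden shelf slot. Any j of these fix j positions, leaving (6−j)! ways to fill the rest, and there are C(3,j) ways to pick which j.
By inclusion–exclusion, the number of valid placements is Σ_{j=0}^{3} (−1)^j C(3,j)·(6−j)!.
Computing: 720 − 360 + 72 − 6 = 426.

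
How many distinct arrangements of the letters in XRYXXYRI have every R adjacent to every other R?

Treat the 2 copies of R as a single block. The multiset to arrange is then {RR, I, X, X, X, Y, Y}, 7 items in all.
That gives (7)!/(3!·2!) = 420 arrangements.

420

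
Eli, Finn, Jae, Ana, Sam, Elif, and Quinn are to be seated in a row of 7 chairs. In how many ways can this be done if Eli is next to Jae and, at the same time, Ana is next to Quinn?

480

Treat {Eli,Jae} as one block (2 orders) and {Ana,Quinn} as another (2 orders).
That leaves 5 units to arrange: 2 × 2 × 5! = 4 × 120 = 480.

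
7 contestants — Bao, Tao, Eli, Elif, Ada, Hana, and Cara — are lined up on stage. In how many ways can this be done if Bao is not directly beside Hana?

3600

Of the 7! = 5040 arrangements, those with Bao and Hana adjacent number 2 × 6! = 1440 (treat the pair as a block with 2 internal orders).
So 5040 − 1440 = 3600 arrangements keep them apart.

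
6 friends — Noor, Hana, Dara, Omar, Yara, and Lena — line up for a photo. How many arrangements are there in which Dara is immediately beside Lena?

Glue Dara and Lena into one block (2 internal orders), leaving 5 units to arrange in a row.
That gives 2 × 5! = 2 × 120 = 240.

240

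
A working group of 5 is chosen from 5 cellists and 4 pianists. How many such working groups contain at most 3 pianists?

Split by how many pianists are chosen (0 through 3).
Sum: C(4,0)·C(5,5) + C(4,1)·C(5,4) + C(4,2)·C(5,3) + C(4,3)·C(5,2) = 1 + 20 + 60 + 40 = 121.

121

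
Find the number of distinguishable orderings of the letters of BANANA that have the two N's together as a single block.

20

Treat the 2 copies of N as a single block. The multiset to arrange is then {NN, A, A, A, B}, 5 items in all.
That gives (5)!/(3!) = 20 arrangements.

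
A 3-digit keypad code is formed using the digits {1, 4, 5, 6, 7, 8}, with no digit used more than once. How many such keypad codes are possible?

120

This is a permutation of 3 out of 6: P(6,3) = 6!/3!.
6 × 5 × 4 = 120.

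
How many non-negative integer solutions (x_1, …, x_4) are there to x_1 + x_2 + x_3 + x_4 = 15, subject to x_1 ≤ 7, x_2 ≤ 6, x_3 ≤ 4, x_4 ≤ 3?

By stars and bars, unrestricted non-negative solutions to x_1+…+x_4 = 15 number C(15+3,3) = 816.
Subtract solutions that violate a single cap (substitute x_i' = x_i − (cap_i+1)): x_1 ≥ 8 gives C(10,3) = 120; x_2 ≥ 7 gives C(11,3) = 165; x_3 ≥ 5 gives C(13,3) = 286; x_4 ≥ 4 gives C(14,3) = 364. Together 935.
Add back pairs where two caps are both exceeded: 1 + 10 + 20 + 20 + 35 + 84 = 170.
By inclusion–exclusion the count is 816 − 935 + 170 = 51.

51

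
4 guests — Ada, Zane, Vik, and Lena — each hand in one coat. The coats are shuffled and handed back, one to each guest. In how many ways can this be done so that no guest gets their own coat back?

Count assignments avoiding every fixed point. For any j of the 4 guests fixed to their own coat, the other 4−j can be arranged in (4−j)! ways.
By inclusion–exclusion this is Σ_{j=0}^{4} (−1)^j C(4,j)·(4−j)!.
Computing: 24 − 24 + 12 − 4 + 1 = 9.

9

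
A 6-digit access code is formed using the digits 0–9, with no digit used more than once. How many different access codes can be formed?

This is a permutation of 6 out of 10: P(10,6) = 10!/4!.
10 × 9 × 8 × 7 × 6 × 5 = 151200.

151200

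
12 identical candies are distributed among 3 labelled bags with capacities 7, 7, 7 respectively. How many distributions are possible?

46

Without the upper bounds there are C(14,2) = 91 ways to split 12 among 3 bags.
Subtract solutions that violate a single cap (substitute x_i' = x_i − (cap_i+1)): x_1 ≥ 8 gives C(6,2) = 15; x_2 ≥ 8 gives C(6,2) = 15; x_3 ≥ 8 gives C(6,2) = 15. Together 45.
No two caps can be exceeded simultaneously, so the pair terms are all 0.
By inclusion–exclusion the count is 91 − 45 + 0 = 46.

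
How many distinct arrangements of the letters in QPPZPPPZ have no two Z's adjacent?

126

Total arrangements of QPPZPPPZ: 8!/(5!·2!) = 168.
If the two Z's are adjacent, glue them into one block, leaving 7 items to arrange: (7)!/(5!) = 42 ways.
Hence 168 − 42 = 126.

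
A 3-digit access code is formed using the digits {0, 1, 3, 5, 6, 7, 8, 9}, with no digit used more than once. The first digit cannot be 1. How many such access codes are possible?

The first digit has 8−1 = 7 choices (anything except 1).
The remaining 2 digits are filled from the other 7 symbols without repetition: 7 × 6 = 42.
Total: 7 × 42 = 294.

294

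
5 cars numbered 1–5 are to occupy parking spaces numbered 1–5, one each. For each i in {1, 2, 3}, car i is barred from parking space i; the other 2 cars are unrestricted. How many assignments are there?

Let Aᵢ (for i ∈ {1, 2, 3}) be the placements that put car i in its forbidden parking space. Any j of these fix j positions, leaving (5−j)! ways to fill the rest, and there are C(3,j) ways to pick which j.
By inclusion–exclusion, the number of valid placements is Σ_{j=0}^{3} (−1)^j C(3,j)·(5−j)!.
Computing: 120 − 72 + 18 − 2 = 64.

64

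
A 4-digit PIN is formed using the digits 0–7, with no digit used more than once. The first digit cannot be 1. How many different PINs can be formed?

The first digit has 8−1 = 7 choices (anything except 1).
The remaining 3 digits are filled from the other 7 symbols without repetition: 7 × 6 × 5 = 210.
Total: 7 × 210 = 1470.

1470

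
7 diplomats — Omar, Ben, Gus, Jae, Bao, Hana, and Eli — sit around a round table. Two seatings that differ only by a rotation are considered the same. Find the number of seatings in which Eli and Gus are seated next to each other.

240

Glue Eli and Gus into a block (2 internal orders). Seating 6 units around a circle gives (5)! arrangements.
So 2 × (5)! = 2 × 120 = 240.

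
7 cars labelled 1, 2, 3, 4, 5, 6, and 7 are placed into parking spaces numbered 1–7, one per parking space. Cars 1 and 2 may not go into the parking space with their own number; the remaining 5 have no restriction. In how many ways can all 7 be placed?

Let Aᵢ (for i ∈ {1, 2}) be the placements that put car i in its forbidden parking space. Any j of these fix j positions, leaving (7−j)! ways to fill the rest, and there are C(2,j) ways to pick which j.
By inclusion–exclusion, the number of valid placements is Σ_{j=0}^{2} (−1)^j C(2,j)·(7−j)!.
Computing: 5040 − 1440 + 120 = 3720.

3720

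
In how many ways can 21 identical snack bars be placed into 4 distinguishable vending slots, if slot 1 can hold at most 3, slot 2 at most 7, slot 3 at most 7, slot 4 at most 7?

20

By stars and bars, unrestricted non-negative solutions to x_1+…+x_4 = 21 number C(21+3,3) = 2024.
Subtract solutions that violate a single cap (substitute x_i' = x_i − (cap_i+1)): x_1 ≥ 4 gives C(20,3) = 1140; x_2 ≥ 8 gives C(16,3) = 560; x_3 ≥ 8 gives C(16,3) = 560; x_4 ≥ 8 gives C(16,3) = 560. Together 2820.
Add back pairs where two caps are both exceeded: 220 + 220 + 220 + 56 + 56 + 56 = 828.
Subtract triples: 4 + 4 + 4 + 0 = 12.
By inclusion–exclusion the count is 2024 − 2820 + 828 − 12 = 20.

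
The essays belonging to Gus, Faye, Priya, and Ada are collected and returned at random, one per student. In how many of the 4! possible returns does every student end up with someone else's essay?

Count assignments avoiding every fixed point. For any j of the 4 students fixed to their own essay, the other 4−j can be arranged in (4−j)! ways.
By inclusion–exclusion this is Σ_{j=0}^{4} (−1)^j C(4,j)·(4−j)!.
Computing: 24 − 24 + 12 − 4 + 1 = 9.

9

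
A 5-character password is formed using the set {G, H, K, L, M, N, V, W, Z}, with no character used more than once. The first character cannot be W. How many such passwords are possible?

The first character has 9−1 = 8 choices (anything except W).
The remaining 4 characters are filled from the other 8 symbols without repetition: 8 × 7 × 6 × 5 = 1680.
Total: 8 × 1680 = 13440.

13440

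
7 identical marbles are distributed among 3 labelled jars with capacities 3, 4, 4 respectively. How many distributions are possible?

14

Without the upper bounds there are C(9,2) = 36 ways to split 7 among 3 jars.
Subtract solutions that violate a single cap (substitute x_i' = x_i − (cap_i+1)): x_1 ≥ 4 gives C(5,2) = 10; x_2 ≥ 5 gives C(4,2) = 6; x_3 ≥ 5 gives C(4,2) = 6. Together 22.
No two caps can be exceeded simultaneously, so the pair terms are all 0.
By inclusion–exclusion the count is 36 − 22 + 0 = 14.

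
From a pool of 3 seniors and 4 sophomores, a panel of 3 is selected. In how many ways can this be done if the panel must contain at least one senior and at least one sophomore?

Total 3-person selections from all 7: C(7,3) = 35.
Subtract selections that omit an entire group: no seniors → C(4,3) = 4; no sophomores → C(3,3) = 1.
Both groups omitted at once is impossible, so 35 − 5 = 30.

30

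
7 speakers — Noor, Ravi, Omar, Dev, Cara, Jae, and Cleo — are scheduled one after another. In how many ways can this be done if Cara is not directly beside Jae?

3600

There are 7! = 5040 arrangements in all. If Cara and Jae are adjacent, merging them into one block gives 2·(6)! = 1440 arrangements.
Complementary counting: 5040 − 1440 = 3600.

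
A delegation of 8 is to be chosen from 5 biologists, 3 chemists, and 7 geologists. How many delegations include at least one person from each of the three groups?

5894

Unrestricted: C(15,8) = 6435 ways to pick any 8 of the 15.
Selections missing a whole group: no biologists → C(10,8) = 45; no chemists → C(12,8) = 495; no geologists → C(8,8) = 1.
Add back selections omitting two groups (i.e. drawn from a single group): C(5,8) + C(3,8) + C(7,8) = 0.
By inclusion–exclusion: 6435 − 541 + 0 = 5894.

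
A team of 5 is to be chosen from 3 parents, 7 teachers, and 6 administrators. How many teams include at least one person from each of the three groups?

With no constraint there are C(16,5) = 4368 possible selections.
Selections missing a whole group: no parents → C(13,5) = 1287; no teachers → C(9,5) = 126; no administrators → C(10,5) = 252.
Add back selections omitting two groups (i.e. drawn from a single group): C(3,5) + C(7,5) + C(6,5) = 27.
By inclusion–exclusion: 4368 − 1665 + 27 = 2730.

2730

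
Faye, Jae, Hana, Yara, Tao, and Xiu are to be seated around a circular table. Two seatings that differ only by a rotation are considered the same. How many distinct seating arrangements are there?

Fix one person's seat to break rotational symmetry; the remaining 5 people can be arranged in (5)! = 120 ways.

120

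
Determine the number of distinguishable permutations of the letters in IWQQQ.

20

The 5 letters of IWQQQ have repeats: Q appearing 3 times.
So there are 5! / (3!) = 20 distinguishable arrangements.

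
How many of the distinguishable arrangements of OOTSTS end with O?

With the last slot taken by O, it remains to arrange the other 5 letters (OTSTS).
Those 5 letters have S appearing twice and T appearing twice, giving (5)!/(2!·2!) = 30.

30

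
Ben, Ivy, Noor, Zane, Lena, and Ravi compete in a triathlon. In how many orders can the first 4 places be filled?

360

There are 6 choices for 1st place, 5 for 2nd, and so on down to 3 for position 4.
That gives 6 × 5 × 4 × 3 = 360.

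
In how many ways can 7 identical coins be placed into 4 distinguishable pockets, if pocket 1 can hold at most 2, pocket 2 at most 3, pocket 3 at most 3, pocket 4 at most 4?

37

Without the upper bounds there are C(10,3) = 120 ways to split 7 among 4 pockets.
Subtract solutions that violate a single cap (substitute x_i' = x_i − (cap_i+1)): x_1 ≥ 3 gives C(7,3) = 35; x_2 ≥ 4 gives C(6,3) = 20; x_3 ≥ 4 gives C(6,3) = 20; x_4 ≥ 5 gives C(5,3) = 10. Together 85.
Add back pairs where two caps are both exceeded: 1 + 1 + 0 + 0 + 0 + 0 = 2.
By inclusion–exclusion the count is 120 − 85 + 2 = 37.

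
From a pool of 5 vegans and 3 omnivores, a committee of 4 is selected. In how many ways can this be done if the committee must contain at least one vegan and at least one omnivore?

65

With no constraint there are C(8,4) = 70 possible selections.
Selections missing a whole group: no vegans → C(3,4) = 0; no omnivores → C(5,4) = 5.
Both groups omitted at once is impossible, so 70 − 5 = 65.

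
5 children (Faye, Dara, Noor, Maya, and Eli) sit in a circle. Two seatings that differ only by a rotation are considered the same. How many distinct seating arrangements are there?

Seat Faye anywhere (absorbing the rotational symmetry), then permute the other 4: (4)! = 24.

24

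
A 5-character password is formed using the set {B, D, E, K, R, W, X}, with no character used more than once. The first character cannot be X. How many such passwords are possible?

The first character has 7−1 = 6 choices (anything except X).
The remaining 4 characters are filled from the other 6 symbols without repetition: 6 × 5 × 4 × 3 = 360.
Total: 6 × 360 = 2160.

2160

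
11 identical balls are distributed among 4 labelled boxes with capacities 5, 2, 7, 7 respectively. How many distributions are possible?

By stars and bars, unrestricted non-negative solutions to x_1+…+x_4 = 11 number C(11+3,3) = 364.
Subtract solutions that violate a single cap (substitute x_i' = x_i − (cap_i+1)): x_1 ≥ 6 gives C(8,3) = 56; x_2 ≥ 3 gives C(11,3) = 165; x_3 ≥ 8 gives C(6,3) = 20; x_4 ≥ 8 gives C(6,3) = 20. Together 261.
Add back pairs where two caps are both exceeded: 10 + 0 + 0 + 1 + 1 + 0 = 12.
By inclusion–exclusion the count is 364 − 261 + 12 = 115.

115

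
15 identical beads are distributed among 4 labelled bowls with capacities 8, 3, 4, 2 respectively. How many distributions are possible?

10

Without the upper bounds there are C(18,3) = 816 ways to split 15 among 4 bowls.
Subtract solutions that violate a single cap (substitute x_i' = x_i − (cap_i+1)): x_1 ≥ 9 gives C(9,3) = 84; x_2 ≥ 4 gives C(14,3) = 364; x_3 ≥ 5 gives C(13,3) = 286; x_4 ≥ 3 gives C(15,3) = 455. Together 1189.
Add back pairs where two caps are both exceeded: 10 + 4 + 20 + 84 + 165 + 120 = 403.
Subtract triples: 0 + 0 + 0 + 20 = 20.
By inclusion–exclusion the count is 816 − 1189 + 403 − 20 = 10.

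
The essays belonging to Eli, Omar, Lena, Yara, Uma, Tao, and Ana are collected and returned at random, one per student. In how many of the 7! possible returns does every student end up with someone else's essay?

1854

Let Aᵢ be the assignments in which student i gets their own essay. We want the size of the complement of A₁∪…∪A_7.
By inclusion–exclusion this is Σ_{j=0}^{7} (−1)^j C(7,j)·(7−j)!.
Computing: 5040 − 5040 + 2520 − 840 + 210 − 42 + 7 − 1 = 1854.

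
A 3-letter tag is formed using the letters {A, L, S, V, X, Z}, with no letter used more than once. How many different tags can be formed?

120

Choose and order 3 of the 6 symbols: the first letter has 6 options, the next 5, then 4.
6 × 5 × 4 = 120.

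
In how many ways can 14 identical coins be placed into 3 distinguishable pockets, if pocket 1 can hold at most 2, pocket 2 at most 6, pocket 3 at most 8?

Ignoring the caps, the number of non-negative solutions to x_1+…+x_3 = 14 is C(16,2) = 120.
Subtract solutions that violate a single cap (substitute x_i' = x_i − (cap_i+1)): x_1 ≥ 3 gives C(13,2) = 78; x_2 ≥ 7 gives C(9,2) = 36; x_3 ≥ 9 gives C(7,2) = 21. Together 135.
Add back pairs where two caps are both exceeded: 15 + 6 + 0 = 21.
By inclusion–exclusion the count is 120 − 135 + 21 = 6.

6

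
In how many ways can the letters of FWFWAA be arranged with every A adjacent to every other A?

30

Treat the 2 copies of A as a single block. The multiset to arrange is then {AA, F, F, W, W}, 5 items in all.
That gives (5)!/(2!·2!) = 30 arrangements.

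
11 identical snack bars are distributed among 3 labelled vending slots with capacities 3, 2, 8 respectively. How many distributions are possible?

6

Without the upper bounds there are C(13,2) = 78 ways to split 11 among 3 vending slots.
Subtract solutions that violate a single cap (substitute x_i' = x_i − (cap_i+1)): x_1 ≥ 4 gives C(9,2) = 36; x_2 ≥ 3 gives C(10,2) = 45; x_3 ≥ 9 gives C(4,2) = 6. Together 87.
Add back pairs where two caps are both exceeded: 15 + 0 + 0 = 15.
By inclusion–exclusion the count is 78 − 87 + 15 = 6.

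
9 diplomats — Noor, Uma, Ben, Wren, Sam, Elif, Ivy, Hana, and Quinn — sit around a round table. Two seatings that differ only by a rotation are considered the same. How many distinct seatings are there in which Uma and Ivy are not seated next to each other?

30240

Without the restriction there are (8)! = 40320 seatings.
Seatings with Uma beside Ivy: treat them as a block with 2 internal orders, giving 2 × (7)! = 10080.
Subtracting, 40320 − 10080 = 30240.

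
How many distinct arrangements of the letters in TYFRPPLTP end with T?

Fix T in the last position and arrange the remaining 8 letters.
Those 8 letters have P appearing 3 times, giving (8)!/(3!) = 6720.

6720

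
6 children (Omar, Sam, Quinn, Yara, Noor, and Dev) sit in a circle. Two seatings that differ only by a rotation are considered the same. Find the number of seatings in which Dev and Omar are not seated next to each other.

Without the restriction there are (5)! = 120 seatings.
Those with Dev next to Omar: fuse the pair into one unit and seat 5 units around a circle — 2·(4)! = 48.
Subtracting, 120 − 48 = 72.

72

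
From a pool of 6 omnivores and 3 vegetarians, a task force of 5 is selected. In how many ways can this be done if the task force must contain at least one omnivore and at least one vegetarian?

120

Unrestricted: C(9,5) = 126 ways to pick any 5 of the 9.
Subtract selections that omit an entire group: no omnivores → C(3,5) = 0; no vegetarians → C(6,5) = 6.
Both groups omitted at once is impossible, so 126 − 6 = 120.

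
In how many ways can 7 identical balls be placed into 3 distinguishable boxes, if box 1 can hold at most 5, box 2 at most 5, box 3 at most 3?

By stars and bars, unrestricted non-negative solutions to x_1+…+x_3 = 7 number C(7+2,2) = 36.
Subtract solutions that violate a single cap (substitute x_i' = x_i − (cap_i+1)): x_1 ≥ 6 gives C(3,2) = 3; x_2 ≥ 6 gives C(3,2) = 3; x_3 ≥ 4 gives C(5,2) = 10. Together 16.
No two caps can be exceeded simultaneously, so the pair terms are all 0.
By inclusion–exclusion the count is 36 − 16 + 0 = 20.

20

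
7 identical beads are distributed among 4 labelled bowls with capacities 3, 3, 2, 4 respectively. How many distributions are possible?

Ignoring the caps, the number of non-negative solutions to x_1+…+x_4 = 7 is C(10,3) = 120.
Subtract solutions that violate a single cap (substitute x_i' = x_i − (cap_i+1)): x_1 ≥ 4 gives C(6,3) = 20; x_2 ≥ 4 gives C(6,3) = 20; x_3 ≥ 3 gives C(7,3) = 35; x_4 ≥ 5 gives C(5,3) = 10. Together 85.
Add back pairs where two caps are both exceeded: 0 + 1 + 0 + 1 + 0 + 0 = 2.
By inclusion–exclusion the count is 120 − 85 + 2 = 37.

37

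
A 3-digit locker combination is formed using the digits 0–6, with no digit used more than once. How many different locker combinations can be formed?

210

This is a permutation of 3 out of 7: P(7,3) = 7!/4!.
That product is 7 × 6 × 5 = 210.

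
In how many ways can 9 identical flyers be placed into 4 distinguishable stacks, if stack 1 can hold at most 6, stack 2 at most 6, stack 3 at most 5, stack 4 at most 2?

Without the upper bounds there are C(12,3) = 220 ways to split 9 among 4 stacks.
Subtract solutions that violate a single cap (substitute x_i' = x_i − (cap_i+1)): x_1 ≥ 7 gives C(5,3) = 10; x_2 ≥ 7 gives C(5,3) = 10; x_3 ≥ 6 gives C(6,3) = 20; x_4 ≥ 3 gives C(9,3) = 84. Together 124.
Add back pairs where two caps are both exceeded: 0 + 0 + 0 + 0 + 0 + 1 = 1.
By inclusion–exclusion the count is 220 − 124 + 1 = 97.

97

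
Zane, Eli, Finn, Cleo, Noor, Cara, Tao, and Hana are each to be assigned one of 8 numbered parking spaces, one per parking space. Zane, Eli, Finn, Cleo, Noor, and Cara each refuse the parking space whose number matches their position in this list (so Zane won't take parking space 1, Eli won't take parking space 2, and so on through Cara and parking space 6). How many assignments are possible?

18806

Let Aᵢ (for 1 ≤ i ≤ 6) be the placements that put person i in their forbidden parking space. Any j of these fix j positions, leaving (8−j)! ways to fill the rest, and there are C(6,j) ways to pick which j.
By inclusion–exclusion, the number of valid placements is Σ_{j=0}^{6} (−1)^j C(6,j)·(8−j)!.
Computing: 40320 − 30240 + 10800 − 2400 + 360 − 36 + 2 = 18806.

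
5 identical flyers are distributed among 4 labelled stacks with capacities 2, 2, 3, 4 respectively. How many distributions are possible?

31

By stars and bars, unrestricted non-negative solutions to x_1+…+x_4 = 5 number C(5+3,3) = 56.
Subtract solutions that violate a single cap (substitute x_i' = x_i − (cap_i+1)): x_1 ≥ 3 gives C(5,3) = 10; x_2 ≥ 3 gives C(5,3) = 10; x_3 ≥ 4 gives C(4,3) = 4; x_4 ≥ 5 gives C(3,3) = 1. Together 25.
No two caps can be exceeded simultaneously, so the pair terms are all 0.
By inclusion–exclusion the count is 56 − 25 + 0 = 31.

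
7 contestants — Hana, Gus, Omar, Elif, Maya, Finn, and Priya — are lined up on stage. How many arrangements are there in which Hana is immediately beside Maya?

1440

Place the 5 others and the Hana-Maya pair as 6 objects in a line; the pair has 2 internal arrangements.
That gives 2 × 6! = 2 × 720 = 1440.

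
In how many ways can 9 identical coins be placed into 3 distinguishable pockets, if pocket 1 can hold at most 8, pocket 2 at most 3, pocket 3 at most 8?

Ignoring the caps, the number of non-negative solutions to x_1+…+x_3 = 9 is C(11,2) = 55.
Subtract solutions that violate a single cap (substitute x_i' = x_i − (cap_i+1)): x_1 ≥ 9 gives C(2,2) = 1; x_2 ≥ 4 gives C(7,2) = 21; x_3 ≥ 9 gives C(2,2) = 1. Together 23.
No two caps can be exceeded simultaneously, so the pair terms are all 0.
By inclusion–exclusion the count is 55 − 23 + 0 = 32.

32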